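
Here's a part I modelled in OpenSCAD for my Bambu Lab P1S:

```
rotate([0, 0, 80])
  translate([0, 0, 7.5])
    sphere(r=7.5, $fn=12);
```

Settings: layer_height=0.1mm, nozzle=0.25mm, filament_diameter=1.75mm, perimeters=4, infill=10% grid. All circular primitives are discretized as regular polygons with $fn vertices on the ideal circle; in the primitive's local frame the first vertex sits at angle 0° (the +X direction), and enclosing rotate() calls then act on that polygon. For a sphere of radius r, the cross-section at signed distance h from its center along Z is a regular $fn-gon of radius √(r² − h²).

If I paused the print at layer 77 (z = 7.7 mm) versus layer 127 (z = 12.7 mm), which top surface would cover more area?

layer 77 (z = 7.7 mm)

Layer 77 (z = 7.7): the sphere: section is a regular 12-gon, circumradius = √(r²−h²) = √(7.5²−0.2²) = 7.497 (area = (12/2)·7.497²·sin(360°/12) = 168.63 mm²); (whole slice rotated 80° about Z — lengths, areas and connectivity unchanged). So its area = 168.63 mm². Layer 127 (z = 12.7): the r=7.5 sphere slices to a regular 12-gon of circumradius 5.405 (√(r²−h²) with h=5.2 from center) (area = (12/2)·5.405²·sin(360°/12) = 87.63 mm²); (whole slice rotated 80° about Z — lengths, areas and connectivity unchanged). So its area = 87.63 mm². Layer 77 is larger (168.63 vs 87.63 mm²).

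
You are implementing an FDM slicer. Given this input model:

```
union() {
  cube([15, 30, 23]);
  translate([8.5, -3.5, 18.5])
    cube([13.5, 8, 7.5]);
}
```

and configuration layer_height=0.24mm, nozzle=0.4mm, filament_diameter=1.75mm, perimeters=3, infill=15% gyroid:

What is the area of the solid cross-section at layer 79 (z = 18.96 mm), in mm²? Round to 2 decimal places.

528.75 mm²

At z = 18.96 mm: the 15×30 cube contributes its full rectangle (area 450.00 mm²); the 13.5×8 cube at (8.5, -3.5) contributes its full rectangle (area 108.00 mm²); Taking the union: the regions partially overlap — summed areas 558.00 mm² minus the doubly-counted overlap 29.25 mm² gives 528.75 mm² — area = 528.75 mm². Overall, the cross-section is a single solid region. Net area = 528.75 mm².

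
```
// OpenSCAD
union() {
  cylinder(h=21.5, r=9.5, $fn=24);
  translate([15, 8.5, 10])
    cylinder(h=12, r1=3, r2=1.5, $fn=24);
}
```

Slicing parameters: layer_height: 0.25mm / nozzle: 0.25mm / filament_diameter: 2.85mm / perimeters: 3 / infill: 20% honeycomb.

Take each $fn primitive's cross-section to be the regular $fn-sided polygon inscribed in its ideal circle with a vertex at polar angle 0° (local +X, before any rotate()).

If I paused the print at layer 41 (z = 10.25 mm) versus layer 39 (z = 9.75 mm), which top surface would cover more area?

layer 41 (z = 10.25 mm)

Layer 41 (z = 10.25): the r=9.5 cylinder gives a regular 24-gon of circumradius 9.5 (constant along its height) (area = (24/2)·9.500²·sin(360°/24) = 280.30 mm²); the cone at (15, 8.5) contributes a regular 24-gon of circumradius 2.969 (interpolated between r1=3 and r2=1.5 at t=0.021) (area = (24/2)·2.969²·sin(360°/24) = 27.37 mm²); Merging all regions: the 2 present regions are separate (no shared area or edge), so areas and boundary lengths simply add and each stays a separate island — area = 307.67 mm². So its area = 307.67 mm². Layer 39 (z = 9.75): the r=9.5 cylinder contributes a regular 24-gon of circumradius 9.5 (area = (24/2)·9.500²·sin(360°/24) = 280.30 mm²); the cone at (15, 8.5) is absent (z outside [10, 22]); Merging all regions: only the r=9.5 cylinder is present, so the union is just that shape — area = 280.30 mm². So its area = 280.30 mm². Layer 41 is larger (307.67 vs 280.30 mm²).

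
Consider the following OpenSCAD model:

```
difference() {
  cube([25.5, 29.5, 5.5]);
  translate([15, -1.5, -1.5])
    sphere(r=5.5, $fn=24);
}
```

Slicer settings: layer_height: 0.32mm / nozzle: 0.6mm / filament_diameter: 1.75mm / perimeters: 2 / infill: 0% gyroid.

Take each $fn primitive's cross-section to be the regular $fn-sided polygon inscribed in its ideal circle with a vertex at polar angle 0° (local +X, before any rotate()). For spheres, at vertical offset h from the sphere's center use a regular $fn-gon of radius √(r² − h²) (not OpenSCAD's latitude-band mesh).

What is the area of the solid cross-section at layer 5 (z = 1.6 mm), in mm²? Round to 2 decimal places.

733.50 mm²

At z = 1.6 mm: the cube (footprint 25.5×29.5) is included at this height (area 752.25 mm²); the r=5.5 sphere at (15, -1.5) slices to a regular 24-gon of circumradius 4.543 (√(r²−h²) with h=3.1 from center) (area = (24/2)·4.543²·sin(360°/24) = 64.10 mm²); After the difference (first − rest): starting from the 25.5×29.5 cube (752.25 mm²), the r=5.5 sphere at (15, -1.5) partially overlaps it — only the 18.75 mm² overlap (of its 64.10 mm²) is removed, clipping the outline — area = 733.50 mm². Overall, the cross-section is a single solid region. Net area = 733.50 mm².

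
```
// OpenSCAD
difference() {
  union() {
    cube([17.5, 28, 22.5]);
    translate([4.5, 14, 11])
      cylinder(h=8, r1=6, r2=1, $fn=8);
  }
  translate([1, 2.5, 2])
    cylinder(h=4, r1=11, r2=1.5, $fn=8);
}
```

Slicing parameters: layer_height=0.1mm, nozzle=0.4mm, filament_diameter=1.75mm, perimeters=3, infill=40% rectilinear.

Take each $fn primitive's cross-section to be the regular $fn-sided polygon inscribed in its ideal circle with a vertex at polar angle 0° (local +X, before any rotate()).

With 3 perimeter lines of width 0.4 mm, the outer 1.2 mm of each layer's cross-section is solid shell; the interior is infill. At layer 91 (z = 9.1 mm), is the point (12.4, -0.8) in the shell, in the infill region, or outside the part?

At z = 9.1 mm: the cube is present — its section is the full 17.5×28 rectangle; the cone at (4.5, 14) does not reach this height (z outside [11, 19]); Merging all regions: only the 17.5×28 cube is present, so the union is just that shape — 1 connected region; the cone at (1, 2.5) is not intersected at this z (z outside [2, 6]); After the difference (first − rest): none of the subtracted shapes is present at this height, so that combined region is unchanged — 1 connected region. Overall, the cross-section is a single solid region. The nearest boundary edge runs (0.00, 0.00)→(17.50, 0.00); distance from the point to it = 0.80 mm. The point is not inside any of the regions above, so it lies outside the cross-section (0.80 mm from the nearest boundary).

outside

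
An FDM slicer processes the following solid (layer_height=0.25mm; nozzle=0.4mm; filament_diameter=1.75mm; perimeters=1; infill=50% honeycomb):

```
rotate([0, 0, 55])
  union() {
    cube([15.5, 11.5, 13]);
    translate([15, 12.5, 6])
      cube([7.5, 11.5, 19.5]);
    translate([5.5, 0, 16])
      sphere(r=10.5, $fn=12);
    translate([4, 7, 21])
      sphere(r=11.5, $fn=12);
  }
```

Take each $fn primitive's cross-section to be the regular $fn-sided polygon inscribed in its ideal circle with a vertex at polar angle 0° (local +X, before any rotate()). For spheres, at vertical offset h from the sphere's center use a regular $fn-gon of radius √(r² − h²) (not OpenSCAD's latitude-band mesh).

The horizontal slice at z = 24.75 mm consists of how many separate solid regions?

2

At z = 24.75 mm: the cube is not intersected at this z (z outside [0, 13]); the 7.5×11.5 cube at (15, 12.5) contributes its full rectangle; the sphere at (5.5, 0): section is a regular 12-gon, circumradius = √(r²−h²) = √(10.5²−8.75²) = 5.804; the r=11.5 sphere at (4, 7) contributes a regular 12-gon of circumradius √(11.5²−3.75²) = 10.871; Taking the union: the regions partially overlap (shared area 83.44 mm²), so overlapping operands fuse into one piece — 2 connected regions; (whole slice rotated 55° about Z — lengths, areas and connectivity unchanged). The result has 2 disconnected regions.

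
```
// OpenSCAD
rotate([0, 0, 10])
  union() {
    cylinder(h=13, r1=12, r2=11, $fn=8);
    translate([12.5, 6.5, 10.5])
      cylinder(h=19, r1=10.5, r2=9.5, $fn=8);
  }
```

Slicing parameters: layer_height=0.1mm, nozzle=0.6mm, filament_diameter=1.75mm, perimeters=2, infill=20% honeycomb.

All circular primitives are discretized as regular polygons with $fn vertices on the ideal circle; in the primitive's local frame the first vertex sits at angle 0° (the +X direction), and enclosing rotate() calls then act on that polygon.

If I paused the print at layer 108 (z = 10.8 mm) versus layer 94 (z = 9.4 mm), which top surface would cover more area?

Layer 108 (z = 10.8): the cone contributes a regular 8-gon of circumradius 11.169 (interpolated between r1=12 and r2=11 at t=0.831) (area = (8/2)·11.169²·sin(360°/8) = 352.85 mm²); the cone at (12.5, 6.5): at t=0.016 of its height the radius interpolates to r₁+(r₂−r₁)t = 10.484, giving a regular 8-gon of that circumradius (area = (8/2)·10.484²·sin(360°/8) = 310.90 mm²); Merging all regions: the regions partially overlap — summed areas 663.75 mm² minus the doubly-counted overlap 66.50 mm² gives 597.25 mm² — area = 597.25 mm²; (whole slice rotated 10° about Z — lengths, areas and connectivity unchanged). So its area = 597.25 mm². Layer 94 (z = 9.4): the cone (r1=12→r2=11) has section circumradius 11.277 here — a regular 8-gon (area = (8/2)·11.277²·sin(360°/8) = 359.69 mm²); the cone at (12.5, 6.5) does not reach this height (z outside [10.5, 29.5]); Taking the union: only the cone is present, so the union is just that shape — area = 359.69 mm²; (rotated 10° about Z; rotation is an isometry so areas/perimeters/island counts are preserved). So its area = 359.69 mm². Layer 108 is larger (597.25 vs 359.69 mm²).

layer 108 (z = 10.8 mm)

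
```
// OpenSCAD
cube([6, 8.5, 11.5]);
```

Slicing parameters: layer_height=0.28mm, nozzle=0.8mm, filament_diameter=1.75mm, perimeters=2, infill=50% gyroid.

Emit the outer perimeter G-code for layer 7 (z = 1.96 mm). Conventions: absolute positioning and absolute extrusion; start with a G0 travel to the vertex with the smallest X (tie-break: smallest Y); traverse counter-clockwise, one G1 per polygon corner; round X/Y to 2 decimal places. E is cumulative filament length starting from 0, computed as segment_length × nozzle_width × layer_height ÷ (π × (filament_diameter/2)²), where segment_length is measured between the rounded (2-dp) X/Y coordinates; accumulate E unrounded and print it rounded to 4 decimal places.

At z = 1.96 mm: the cube (footprint 6×8.5) is included at this height. The outline is a single polygon with 4 vertices. Extrusion per mm of travel: 0.8 × 0.28 / (π × 0.875²) = 0.093128. Accumulating E over each segment gives final E = 2.7007.

G0 X0.00 Y0.00 Z1.96
G1 X6.00 Y0.00 E0.5588
G1 X6.00 Y8.50 E1.3504
G1 X0.00 Y8.50 E1.9091
G1 X0.00 Y0.00 E2.7007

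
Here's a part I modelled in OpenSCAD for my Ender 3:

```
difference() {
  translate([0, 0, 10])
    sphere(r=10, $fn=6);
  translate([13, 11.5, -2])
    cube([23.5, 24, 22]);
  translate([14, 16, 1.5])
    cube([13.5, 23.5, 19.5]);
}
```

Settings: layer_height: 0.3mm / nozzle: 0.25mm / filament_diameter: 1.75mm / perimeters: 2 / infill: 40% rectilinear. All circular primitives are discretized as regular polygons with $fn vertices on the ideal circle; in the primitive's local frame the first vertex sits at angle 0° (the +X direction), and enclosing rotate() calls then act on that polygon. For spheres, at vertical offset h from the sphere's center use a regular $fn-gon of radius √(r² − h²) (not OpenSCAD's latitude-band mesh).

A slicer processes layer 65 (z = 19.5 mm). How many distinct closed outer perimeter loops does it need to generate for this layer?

1

At z = 19.5 mm: the r=10 sphere contributes a regular 6-gon of circumradius √(10²−9.5²) = 3.122; the 23.5×24 cube at (13, 11.5) contributes its full rectangle; the cube at (14, 16) is present — its section is the full 13.5×23.5 rectangle; Subtracting the remaining from the first: starting from the r=10 sphere, the 23.5×24 cube at (13, 11.5) misses the remaining region (no effect); the 13.5×23.5 cube at (14, 16) misses the remaining region (no effect) — 1 connected region. The result has 1 disconnected region.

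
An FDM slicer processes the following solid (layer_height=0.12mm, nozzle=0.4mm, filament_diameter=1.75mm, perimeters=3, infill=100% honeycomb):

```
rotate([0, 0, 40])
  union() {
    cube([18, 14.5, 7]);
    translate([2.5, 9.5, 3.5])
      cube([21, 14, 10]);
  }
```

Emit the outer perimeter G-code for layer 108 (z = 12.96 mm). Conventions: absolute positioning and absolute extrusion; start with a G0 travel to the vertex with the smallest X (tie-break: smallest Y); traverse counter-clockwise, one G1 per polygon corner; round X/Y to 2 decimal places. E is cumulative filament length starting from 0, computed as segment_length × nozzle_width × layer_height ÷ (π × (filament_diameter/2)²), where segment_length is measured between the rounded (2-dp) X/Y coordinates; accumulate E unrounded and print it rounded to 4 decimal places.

G0 X-13.19 Y19.61 Z12.96
G1 X-4.19 Y8.88 E0.2795
G1 X11.90 Y22.38 E0.6986
G1 X2.90 Y33.11 E0.9781
G1 X-13.19 Y19.61 E1.3972

At z = 12.96 mm: the cube is absent (z outside [0, 7]); the cube at (2.5, 9.5) is present — its section is the full 21×14 rectangle; Combining (union): only the 21×14 cube at (2.5, 9.5) is present, so the union is just that shape — 1 connected region; (whole slice rotated 40° about Z — lengths, areas and connectivity unchanged). The outline is a single polygon with 4 vertices. Extrusion per mm of travel: 0.4 × 0.12 / (π × 0.875²) = 0.019956. Accumulating E over each segment gives final E = 1.3972.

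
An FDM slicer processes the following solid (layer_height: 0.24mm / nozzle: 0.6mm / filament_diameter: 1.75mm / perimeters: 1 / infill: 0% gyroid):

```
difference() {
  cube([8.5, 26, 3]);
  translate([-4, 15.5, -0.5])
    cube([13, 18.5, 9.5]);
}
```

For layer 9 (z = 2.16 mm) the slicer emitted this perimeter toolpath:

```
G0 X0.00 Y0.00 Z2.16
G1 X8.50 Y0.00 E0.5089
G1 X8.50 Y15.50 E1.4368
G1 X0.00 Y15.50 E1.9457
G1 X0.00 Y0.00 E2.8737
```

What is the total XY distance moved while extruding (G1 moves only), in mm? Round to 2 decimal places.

Sum the Euclidean lengths of each G1 segment: total = 48.00 mm.

48.00 mm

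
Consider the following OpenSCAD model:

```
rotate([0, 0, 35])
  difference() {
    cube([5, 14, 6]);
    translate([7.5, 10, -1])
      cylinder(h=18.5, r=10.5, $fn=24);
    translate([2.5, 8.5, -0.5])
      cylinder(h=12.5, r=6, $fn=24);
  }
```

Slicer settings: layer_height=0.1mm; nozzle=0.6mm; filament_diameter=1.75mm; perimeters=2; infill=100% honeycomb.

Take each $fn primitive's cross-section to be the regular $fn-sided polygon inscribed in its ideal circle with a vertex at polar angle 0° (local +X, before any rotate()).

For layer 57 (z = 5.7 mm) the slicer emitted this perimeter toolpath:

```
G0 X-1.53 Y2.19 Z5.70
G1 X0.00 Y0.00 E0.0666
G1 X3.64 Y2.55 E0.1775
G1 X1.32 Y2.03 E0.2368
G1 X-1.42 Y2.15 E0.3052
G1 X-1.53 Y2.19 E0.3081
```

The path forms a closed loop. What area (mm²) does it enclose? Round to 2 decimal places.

Apply the shoelace formula to the sequence of (X, Y) vertices; enclosed area = 4.96 mm².

4.96 mm²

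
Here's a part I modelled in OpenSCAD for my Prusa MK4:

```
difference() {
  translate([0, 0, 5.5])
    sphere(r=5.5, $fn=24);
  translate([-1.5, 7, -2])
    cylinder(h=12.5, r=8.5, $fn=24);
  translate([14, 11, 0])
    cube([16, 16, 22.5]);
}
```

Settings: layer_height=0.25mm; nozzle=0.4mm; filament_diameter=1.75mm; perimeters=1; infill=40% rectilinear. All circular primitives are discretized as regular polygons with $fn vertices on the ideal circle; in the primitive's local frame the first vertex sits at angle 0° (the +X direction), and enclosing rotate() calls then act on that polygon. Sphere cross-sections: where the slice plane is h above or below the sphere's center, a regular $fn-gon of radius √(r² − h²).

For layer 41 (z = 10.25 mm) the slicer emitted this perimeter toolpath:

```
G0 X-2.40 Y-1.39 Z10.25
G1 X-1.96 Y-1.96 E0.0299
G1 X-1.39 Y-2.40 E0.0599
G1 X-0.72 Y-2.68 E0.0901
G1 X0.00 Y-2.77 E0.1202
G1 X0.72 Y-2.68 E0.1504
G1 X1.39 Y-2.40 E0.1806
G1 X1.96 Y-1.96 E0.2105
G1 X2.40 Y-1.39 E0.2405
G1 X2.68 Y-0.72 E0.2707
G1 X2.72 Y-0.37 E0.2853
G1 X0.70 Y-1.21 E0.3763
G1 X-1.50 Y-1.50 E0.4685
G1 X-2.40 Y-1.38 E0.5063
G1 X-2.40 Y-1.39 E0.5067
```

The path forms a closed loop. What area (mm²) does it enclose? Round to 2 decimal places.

Apply the shoelace formula to the sequence of (X, Y) vertices; enclosed area = 5.73 mm².

5.73 mm²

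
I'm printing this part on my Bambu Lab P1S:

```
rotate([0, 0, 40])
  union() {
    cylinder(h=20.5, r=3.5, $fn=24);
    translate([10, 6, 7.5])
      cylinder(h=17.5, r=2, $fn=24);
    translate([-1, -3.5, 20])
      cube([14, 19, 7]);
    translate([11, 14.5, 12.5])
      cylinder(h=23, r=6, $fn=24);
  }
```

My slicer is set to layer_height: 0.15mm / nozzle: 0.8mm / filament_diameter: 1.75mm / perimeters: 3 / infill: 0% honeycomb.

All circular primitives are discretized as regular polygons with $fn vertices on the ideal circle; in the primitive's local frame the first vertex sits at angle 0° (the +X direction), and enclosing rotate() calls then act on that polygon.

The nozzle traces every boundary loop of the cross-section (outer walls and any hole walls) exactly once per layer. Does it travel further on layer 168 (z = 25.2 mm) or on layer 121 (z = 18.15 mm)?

layer 168 (z = 25.2 mm)

Layer 168 (z = 25.2): the cylinder is not intersected at this z (z outside [0, 20.5]); the cylinder at (10, 6) does not reach this height (z outside [7.5, 25]); the cube at (-1, -3.5) is present — its section is the full 14×19 rectangle (perimeter 66.00 mm); the r=6 cylinder at (11, 14.5) contributes a regular 24-gon of circumradius 6 (perimeter = 2·24·6.000·sin(180°/24) = 37.59 mm); Taking the union: the regions partially overlap (shared area 47.60 mm²), so the edge portions inside another operand are dropped and the merged outline is re-measured after clipping — boundary = 76.66 mm; (rotated 40° about Z; rotation is an isometry so areas/perimeters/island counts are preserved). So its perimeter = 76.66 mm. Layer 121 (z = 18.15): the r=3.5 cylinder contributes a regular 24-gon of circumradius 3.5 (perimeter = 2·24·3.500·sin(180°/24) = 21.93 mm); the r=2 cylinder at (10, 6) gives a regular 24-gon of circumradius 2 (constant along its height) (perimeter = 2·24·2.000·sin(180°/24) = 12.53 mm); the cube at (-1, -3.5) does not reach this height (z outside [20, 27]); the cylinder at (11, 14.5): section is a regular 24-gon, circumradius r=6 (perimeter = 2·24·6.000·sin(180°/24) = 37.59 mm); Taking the union: the 3 present regions are separate (no shared area or edge), so areas and boundary lengths simply add and each stays a separate island — boundary = 72.05 mm; (whole slice rotated 40° about Z — lengths, areas and connectivity unchanged). So its perimeter = 72.05 mm. Layer 168 is larger (76.66 vs 72.05 mm).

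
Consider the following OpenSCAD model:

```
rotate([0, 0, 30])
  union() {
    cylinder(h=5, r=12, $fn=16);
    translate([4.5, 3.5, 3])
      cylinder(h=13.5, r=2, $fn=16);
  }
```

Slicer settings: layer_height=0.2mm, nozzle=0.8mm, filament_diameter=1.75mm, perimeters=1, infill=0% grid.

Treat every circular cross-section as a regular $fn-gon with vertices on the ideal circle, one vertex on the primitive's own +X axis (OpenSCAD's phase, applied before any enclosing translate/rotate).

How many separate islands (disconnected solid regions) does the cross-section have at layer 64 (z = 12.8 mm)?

At z = 12.8 mm: the cylinder is absent (z outside [0, 5]); the r=2 cylinder at (4.5, 3.5) contributes a regular 16-gon of circumradius 2; Combining (union): only the r=2 cylinder at (4.5, 3.5) is present, so the union is just that shape — 1 connected region; (rotated 30° about Z; rotation is an isometry so areas/perimeters/island counts are preserved). Overall, the cross-section is a single solid region. Island count = 1.

1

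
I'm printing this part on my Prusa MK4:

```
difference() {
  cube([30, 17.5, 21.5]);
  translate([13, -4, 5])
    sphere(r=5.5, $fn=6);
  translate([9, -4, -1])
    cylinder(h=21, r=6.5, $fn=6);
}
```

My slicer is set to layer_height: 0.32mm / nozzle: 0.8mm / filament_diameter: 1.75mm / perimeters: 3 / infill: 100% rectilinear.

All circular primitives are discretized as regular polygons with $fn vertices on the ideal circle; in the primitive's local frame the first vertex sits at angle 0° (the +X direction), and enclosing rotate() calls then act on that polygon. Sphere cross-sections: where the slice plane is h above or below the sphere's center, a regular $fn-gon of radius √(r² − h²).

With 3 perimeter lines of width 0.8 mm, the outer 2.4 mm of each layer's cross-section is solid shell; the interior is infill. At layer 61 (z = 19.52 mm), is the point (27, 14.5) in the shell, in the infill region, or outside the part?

At z = 19.52 mm: the 30×17.5 cube contributes its full rectangle; the sphere at (13, -4) is absent (|z−center|=14.520 > r=5.5); the cylinder at (9, -4): section is a regular 6-gon, circumradius r=6.5; Subtracting the remaining from the first: starting from the 30×17.5 cube, the r=6.5 cylinder at (9, -4) partially overlaps it — only the 12.12 mm² overlap (of its 109.77 mm²) is removed, clipping the outline — 1 connected region. Overall, the cross-section is a single solid region. The nearest boundary edge runs (0.00, 17.50)→(30.00, 17.50); distance from the point to it = 3.00 mm. The point is inside the cross-section and 3.00 mm from the nearest boundary — more than the 2.4 mm shell width (3 × 0.8), so it's in the infill interior.

infill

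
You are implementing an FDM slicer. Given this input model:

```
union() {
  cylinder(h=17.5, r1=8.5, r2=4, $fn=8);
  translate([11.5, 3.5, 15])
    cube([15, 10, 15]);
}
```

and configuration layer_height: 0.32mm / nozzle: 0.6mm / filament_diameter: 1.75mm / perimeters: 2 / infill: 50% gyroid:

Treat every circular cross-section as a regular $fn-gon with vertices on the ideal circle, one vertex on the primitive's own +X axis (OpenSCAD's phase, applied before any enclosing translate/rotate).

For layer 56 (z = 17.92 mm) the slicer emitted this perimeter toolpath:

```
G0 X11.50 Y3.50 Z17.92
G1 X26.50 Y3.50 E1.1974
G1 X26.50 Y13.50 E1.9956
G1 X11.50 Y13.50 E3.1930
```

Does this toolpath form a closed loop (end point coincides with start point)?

Start point (G0): (11.50, 3.50). End point (last G1): the path does not return to the start — open.

no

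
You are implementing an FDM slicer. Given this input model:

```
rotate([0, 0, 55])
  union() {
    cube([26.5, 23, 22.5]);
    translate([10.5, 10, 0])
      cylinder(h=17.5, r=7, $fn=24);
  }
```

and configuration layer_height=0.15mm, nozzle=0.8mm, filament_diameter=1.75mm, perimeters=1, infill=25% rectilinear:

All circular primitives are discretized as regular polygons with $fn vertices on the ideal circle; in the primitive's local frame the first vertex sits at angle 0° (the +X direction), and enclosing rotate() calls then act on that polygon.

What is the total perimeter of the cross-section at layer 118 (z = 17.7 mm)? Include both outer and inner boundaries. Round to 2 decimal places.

99.00 mm

At z = 17.7 mm: the cube (footprint 26.5×23) is included at this height (perimeter 99.00 mm); the cylinder at (10.5, 10) does not reach this height (z outside [0, 17.5]); Taking the union: only the 26.5×23 cube is present, so the union is just that shape — boundary = 99.00 mm; (rotated 55° about Z; rotation is an isometry so areas/perimeters/island counts are preserved). Overall, the cross-section is a single solid region. Total boundary length (outer) = 99.00 mm.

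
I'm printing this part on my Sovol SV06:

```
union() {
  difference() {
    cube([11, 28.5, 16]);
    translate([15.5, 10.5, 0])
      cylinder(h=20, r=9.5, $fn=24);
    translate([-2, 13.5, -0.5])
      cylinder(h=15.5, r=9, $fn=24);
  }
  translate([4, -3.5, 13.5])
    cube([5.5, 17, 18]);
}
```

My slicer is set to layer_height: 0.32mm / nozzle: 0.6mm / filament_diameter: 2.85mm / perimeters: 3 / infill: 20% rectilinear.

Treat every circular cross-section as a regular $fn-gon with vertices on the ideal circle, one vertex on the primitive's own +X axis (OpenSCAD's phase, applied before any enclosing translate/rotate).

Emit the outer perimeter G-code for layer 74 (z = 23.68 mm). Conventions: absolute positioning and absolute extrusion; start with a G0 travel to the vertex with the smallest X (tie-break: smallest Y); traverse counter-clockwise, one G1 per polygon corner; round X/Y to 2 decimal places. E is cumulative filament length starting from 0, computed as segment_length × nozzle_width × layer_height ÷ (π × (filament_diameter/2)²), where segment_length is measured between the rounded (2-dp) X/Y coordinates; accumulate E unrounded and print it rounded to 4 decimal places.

G0 X4.00 Y-3.50 Z23.68
G1 X9.50 Y-3.50 E0.1655
G1 X9.50 Y13.50 E0.6772
G1 X4.00 Y13.50 E0.8427
G1 X4.00 Y-3.50 E1.3544

At z = 23.68 mm: the cube does not reach this height (z outside [0, 16]); the cylinder at (15.5, 10.5) does not reach this height (z outside [0, 20]); the cylinder at (-2, 13.5) is absent (z outside [-0.5, 15]); After the difference (first − rest): the first operand is absent here, so nothing remains; the cube at (4, -3.5) (footprint 5.5×17) is included at this height; Combining (union): only the 5.5×17 cube at (4, -3.5) is present, so the union is just that shape — 1 connected region. The outline is a single polygon with 4 vertices. Extrusion per mm of travel: 0.6 × 0.32 / (π × 1.425²) = 0.030097. Accumulating E over each segment gives final E = 1.3544.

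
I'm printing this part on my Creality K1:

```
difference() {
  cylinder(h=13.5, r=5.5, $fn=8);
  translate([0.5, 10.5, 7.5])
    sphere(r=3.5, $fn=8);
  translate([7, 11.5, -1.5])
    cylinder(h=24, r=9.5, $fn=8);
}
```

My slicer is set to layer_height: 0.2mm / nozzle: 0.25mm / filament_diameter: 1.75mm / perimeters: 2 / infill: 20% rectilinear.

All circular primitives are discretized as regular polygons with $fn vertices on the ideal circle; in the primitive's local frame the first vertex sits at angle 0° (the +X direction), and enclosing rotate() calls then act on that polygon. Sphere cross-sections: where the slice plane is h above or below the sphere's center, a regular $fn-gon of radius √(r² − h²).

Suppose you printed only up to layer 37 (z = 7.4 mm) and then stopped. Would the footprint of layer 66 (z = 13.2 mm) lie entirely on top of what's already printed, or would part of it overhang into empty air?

Compare the two slices. At z = 7.4: the r=5.5 cylinder gives a regular 8-gon of circumradius 5.5 (constant along its height) (area = (8/2)·5.500²·sin(360°/8) = 85.56 mm²); the sphere at (0.5, 10.5): section is a regular 8-gon, circumradius = √(r²−h²) = √(3.5²−0.1²) = 3.499 (area = (8/2)·3.499²·sin(360°/8) = 34.62 mm²); the r=9.5 cylinder at (7, 11.5) gives a regular 8-gon of circumradius 9.5 (constant along its height) (area = (8/2)·9.500²·sin(360°/8) = 255.27 mm²); Taking the first minus the rest: starting from the r=5.5 cylinder (85.56 mm²), the r=3.5 sphere at (0.5, 10.5) misses the remaining region (no effect); the r=9.5 cylinder at (7, 11.5) partially overlaps it — only the 2.35 mm² overlap (of its 255.27 mm²) is removed, clipping the outline — area = 83.21 mm². At z = 13.2: the r=5.5 cylinder gives a regular 8-gon of circumradius 5.5 (constant along its height) (area = (8/2)·5.500²·sin(360°/8) = 85.56 mm²); the sphere at (0.5, 10.5) is not intersected at this z (|z−center|=5.700 > r=3.5); the r=9.5 cylinder at (7, 11.5) contributes a regular 8-gon of circumradius 9.5 (area = (8/2)·9.500²·sin(360°/8) = 255.27 mm²); After the difference (first − rest): starting from the r=5.5 cylinder (85.56 mm²), the r=9.5 cylinder at (7, 11.5) partially overlaps it — only the 2.35 mm² overlap (of its 255.27 mm²) is removed, clipping the outline — area = 83.21 mm². Checking containment: the cross-section at z = 13.2 is a subset of the cross-section at z = 7.4.

entirely on top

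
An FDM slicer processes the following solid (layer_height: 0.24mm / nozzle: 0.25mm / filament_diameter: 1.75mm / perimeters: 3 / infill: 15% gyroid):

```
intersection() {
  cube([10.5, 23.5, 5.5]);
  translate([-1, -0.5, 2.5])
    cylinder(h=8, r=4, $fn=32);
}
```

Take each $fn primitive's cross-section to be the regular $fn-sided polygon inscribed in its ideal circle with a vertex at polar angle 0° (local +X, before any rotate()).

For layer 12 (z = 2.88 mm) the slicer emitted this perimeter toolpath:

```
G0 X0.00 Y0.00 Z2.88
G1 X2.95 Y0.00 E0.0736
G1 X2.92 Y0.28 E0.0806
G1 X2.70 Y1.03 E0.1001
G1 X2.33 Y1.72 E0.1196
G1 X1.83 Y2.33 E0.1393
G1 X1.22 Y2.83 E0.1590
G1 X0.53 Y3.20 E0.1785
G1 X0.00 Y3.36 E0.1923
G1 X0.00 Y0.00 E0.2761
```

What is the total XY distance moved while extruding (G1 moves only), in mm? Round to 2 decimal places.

Sum the Euclidean lengths of each G1 segment: total = 11.07 mm.

11.07 mm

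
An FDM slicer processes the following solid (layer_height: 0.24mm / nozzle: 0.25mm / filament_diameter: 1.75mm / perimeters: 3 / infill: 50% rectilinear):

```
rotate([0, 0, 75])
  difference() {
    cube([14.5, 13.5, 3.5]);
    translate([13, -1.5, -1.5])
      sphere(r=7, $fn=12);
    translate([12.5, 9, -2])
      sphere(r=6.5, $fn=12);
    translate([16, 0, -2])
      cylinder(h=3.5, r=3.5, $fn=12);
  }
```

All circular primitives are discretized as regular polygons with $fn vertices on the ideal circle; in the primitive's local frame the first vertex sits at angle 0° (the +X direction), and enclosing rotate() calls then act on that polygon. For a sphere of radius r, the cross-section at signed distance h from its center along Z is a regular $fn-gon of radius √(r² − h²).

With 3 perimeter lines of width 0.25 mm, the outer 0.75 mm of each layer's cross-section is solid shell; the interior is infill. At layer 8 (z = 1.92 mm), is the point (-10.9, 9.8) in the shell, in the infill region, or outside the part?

At z = 1.92 mm: the cube is present — its section is the full 14.5×13.5 rectangle; the sphere at (13, -1.5): section is a regular 12-gon, circumradius = √(r²−h²) = √(7²−3.42²) = 6.108; the r=6.5 sphere at (12.5, 9) slices to a regular 12-gon of circumradius 5.185 (√(r²−h²) with h=3.92 from center); the cylinder at (16, 0) is not intersected at this z (z outside [-2, 1.5]); Subtracting the remaining from the first: starting from the 14.5×13.5 cube, the r=7 sphere at (13, -1.5) partially overlaps it — only the 25.73 mm² overlap (of its 111.91 mm²) is removed, clipping the outline; the r=6.5 sphere at (12.5, 9) partially overlaps it — only the 57.15 mm² overlap (of its 80.65 mm²) is removed, clipping the outline — 2 connected regions; (rotated 75° about Z; rotation is an isometry so areas/perimeters/island counts are preserved). Overall, the cross-section has 2 separate islands. Undo the 75° rotation: the query point maps to (6.645, 13.065) in the un-rotated model frame. The nearest boundary edge runs (0.00, 13.50)→(9.94, 13.50); distance from the point to it = 0.43 mm. (Shell/infill is judged within the island containing the point — the largest one.) The point is inside the cross-section, 0.43 mm from the nearest boundary — within the 0.75 mm shell band (3 × 0.25).

shell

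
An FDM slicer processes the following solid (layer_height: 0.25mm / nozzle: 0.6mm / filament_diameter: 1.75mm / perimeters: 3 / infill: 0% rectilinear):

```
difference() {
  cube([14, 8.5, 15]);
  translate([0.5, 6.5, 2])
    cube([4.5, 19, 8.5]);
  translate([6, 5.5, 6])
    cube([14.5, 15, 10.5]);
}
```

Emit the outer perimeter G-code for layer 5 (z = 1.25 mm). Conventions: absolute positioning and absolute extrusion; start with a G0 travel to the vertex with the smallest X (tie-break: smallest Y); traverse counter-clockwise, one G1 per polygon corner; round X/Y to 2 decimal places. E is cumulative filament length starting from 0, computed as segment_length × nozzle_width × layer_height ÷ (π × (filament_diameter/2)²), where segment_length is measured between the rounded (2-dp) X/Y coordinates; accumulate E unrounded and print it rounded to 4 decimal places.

G0 X0.00 Y0.00 Z1.25
G1 X14.00 Y0.00 E0.8731
G1 X14.00 Y8.50 E1.4032
G1 X0.00 Y8.50 E2.2762
G1 X0.00 Y0.00 E2.8063

At z = 1.25 mm: the cube is present — its section is the full 14×8.5 rectangle; the cube at (0.5, 6.5) does not reach this height (z outside [2, 10.5]); the cube at (6, 5.5) does not reach this height (z outside [6, 16.5]); After the difference (first − rest): none of the subtracted shapes is present at this height, so the 14×8.5 cube is unchanged — 1 connected region. The outline is a single polygon with 4 vertices. Extrusion per mm of travel: 0.6 × 0.25 / (π × 0.875²) = 0.062363. Accumulating E over each segment gives final E = 2.8063.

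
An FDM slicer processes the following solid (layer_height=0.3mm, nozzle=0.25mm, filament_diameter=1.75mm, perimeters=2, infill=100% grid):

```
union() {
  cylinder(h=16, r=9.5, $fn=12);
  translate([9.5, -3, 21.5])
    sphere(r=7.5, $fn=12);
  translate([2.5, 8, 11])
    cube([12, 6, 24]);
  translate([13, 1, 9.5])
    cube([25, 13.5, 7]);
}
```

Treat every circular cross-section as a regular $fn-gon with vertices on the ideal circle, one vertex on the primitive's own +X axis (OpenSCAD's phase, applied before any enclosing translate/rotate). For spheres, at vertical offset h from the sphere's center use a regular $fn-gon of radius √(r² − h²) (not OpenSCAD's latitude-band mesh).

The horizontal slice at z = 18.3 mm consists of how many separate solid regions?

At z = 18.3 mm: the cylinder does not reach this height (z outside [0, 16]); the r=7.5 sphere at (9.5, -3) slices to a regular 12-gon of circumradius 6.783 (√(r²−h²) with h=3.2 from center); the cube at (2.5, 8) (footprint 12×6) is included at this height; the cube at (13, 1) does not reach this height (z outside [9.5, 16.5]); Taking the union: the 2 present regions are separate (no shared area or edge), so areas and boundary lengths simply add and each stays a separate island — 2 connected regions. The result has 2 disconnected regions.

2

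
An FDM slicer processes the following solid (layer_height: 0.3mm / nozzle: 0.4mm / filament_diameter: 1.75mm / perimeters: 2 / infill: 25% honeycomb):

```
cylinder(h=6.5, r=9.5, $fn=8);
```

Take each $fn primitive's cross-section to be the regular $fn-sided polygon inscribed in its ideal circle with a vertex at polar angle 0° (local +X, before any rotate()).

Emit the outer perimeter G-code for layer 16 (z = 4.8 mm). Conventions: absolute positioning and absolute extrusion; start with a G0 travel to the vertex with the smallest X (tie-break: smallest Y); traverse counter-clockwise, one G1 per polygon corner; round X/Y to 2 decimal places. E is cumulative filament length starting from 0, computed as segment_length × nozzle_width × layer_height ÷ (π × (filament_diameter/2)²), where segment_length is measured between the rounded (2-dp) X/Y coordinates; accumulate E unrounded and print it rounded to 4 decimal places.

G0 X-9.50 Y0.00 Z4.80
G1 X-6.72 Y-6.72 E0.3628
G1 X0.00 Y-9.50 E0.7256
G1 X6.72 Y-6.72 E1.0885
G1 X9.50 Y0.00 E1.4513
G1 X6.72 Y6.72 E1.8141
G1 X0.00 Y9.50 E2.1769
G1 X-6.72 Y6.72 E2.5397
G1 X-9.50 Y0.00 E2.9025

At z = 4.8 mm: the r=9.5 cylinder gives a regular 8-gon of circumradius 9.5 (constant along its height). The outline is a single polygon with 8 vertices. Extrusion per mm of travel: 0.4 × 0.3 / (π × 0.875²) = 0.049890. Accumulating E over each segment gives final E = 2.9025.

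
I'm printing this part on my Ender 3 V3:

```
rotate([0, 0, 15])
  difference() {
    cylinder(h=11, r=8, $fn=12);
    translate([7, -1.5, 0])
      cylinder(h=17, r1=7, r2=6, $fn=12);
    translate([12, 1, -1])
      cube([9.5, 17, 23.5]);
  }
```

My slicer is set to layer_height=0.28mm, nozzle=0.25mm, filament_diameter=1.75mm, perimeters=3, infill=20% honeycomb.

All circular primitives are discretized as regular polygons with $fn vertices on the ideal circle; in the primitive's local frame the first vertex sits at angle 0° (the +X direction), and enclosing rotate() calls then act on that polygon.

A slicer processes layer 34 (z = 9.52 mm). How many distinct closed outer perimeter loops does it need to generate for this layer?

1

At z = 9.52 mm: the r=8 cylinder gives a regular 12-gon of circumradius 8 (constant along its height); the cone at (7, -1.5) contributes a regular 12-gon of circumradius 6.440 (interpolated between r1=7 and r2=6 at t=0.560); the cube at (12, 1) is present — its section is the full 9.5×17 rectangle; After the difference (first − rest): starting from the r=8 cylinder, the cone at (7, -1.5) partially overlaps it — only the 59.16 mm² overlap (of its 124.42 mm²) is removed, clipping the outline; the 9.5×17 cube at (12, 1) misses the remaining region (no effect) — 1 connected region; (whole slice rotated 15° about Z — lengths, areas and connectivity unchanged). The result has 1 disconnected region.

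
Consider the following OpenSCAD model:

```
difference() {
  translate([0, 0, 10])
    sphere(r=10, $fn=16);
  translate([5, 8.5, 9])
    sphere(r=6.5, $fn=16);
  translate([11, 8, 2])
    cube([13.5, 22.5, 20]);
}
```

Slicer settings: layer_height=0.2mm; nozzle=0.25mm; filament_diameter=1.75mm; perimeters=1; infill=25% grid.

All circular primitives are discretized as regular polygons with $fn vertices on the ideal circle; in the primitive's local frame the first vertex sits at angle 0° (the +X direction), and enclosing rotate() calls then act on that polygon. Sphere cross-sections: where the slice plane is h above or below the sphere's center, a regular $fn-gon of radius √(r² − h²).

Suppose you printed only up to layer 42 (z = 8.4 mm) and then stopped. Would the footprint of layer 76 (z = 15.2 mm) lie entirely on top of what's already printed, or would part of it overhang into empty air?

part overhangs

Compare the two slices. At z = 8.4: the r=10 sphere contributes a regular 16-gon of circumradius √(10²−1.6²) = 9.871 (area = (16/2)·9.871²·sin(360°/16) = 298.31 mm²); the sphere at (5, 8.5): section is a regular 16-gon, circumradius = √(r²−h²) = √(6.5²−0.6²) = 6.472 (area = (16/2)·6.472²·sin(360°/16) = 128.24 mm²); the cube at (11, 8) (footprint 13.5×22.5) is included at this height (area 303.75 mm²); Subtracting the remaining from the first: starting from the r=10 sphere (298.31 mm²), the r=6.5 sphere at (5, 8.5) partially overlaps it — only the 53.73 mm² overlap (of its 128.24 mm²) is removed, clipping the outline; the 13.5×22.5 cube at (11, 8) misses the remaining region (no effect) — area = 244.58 mm². At z = 15.2: the r=10 sphere slices to a regular 16-gon of circumradius 8.542 (√(r²−h²) with h=5.2 from center) (area = (16/2)·8.542²·sin(360°/16) = 223.36 mm²); the r=6.5 sphere at (5, 8.5) contributes a regular 16-gon of circumradius √(6.5²−6.2²) = 1.952 (area = (16/2)·1.952²·sin(360°/16) = 11.66 mm²); the cube at (11, 8) is present — its section is the full 13.5×22.5 rectangle (area 303.75 mm²); After the difference (first − rest): starting from the r=10 sphere (223.36 mm²), the r=6.5 sphere at (5, 8.5) partially overlaps it — only the 0.78 mm² overlap (of its 11.66 mm²) is removed, clipping the outline; the 13.5×22.5 cube at (11, 8) misses the remaining region (no effect) — area = 222.58 mm². Checking containment: at z = 15.2 the cross-section extends beyond the z = 8.4 cross-section by about 36.69 mm².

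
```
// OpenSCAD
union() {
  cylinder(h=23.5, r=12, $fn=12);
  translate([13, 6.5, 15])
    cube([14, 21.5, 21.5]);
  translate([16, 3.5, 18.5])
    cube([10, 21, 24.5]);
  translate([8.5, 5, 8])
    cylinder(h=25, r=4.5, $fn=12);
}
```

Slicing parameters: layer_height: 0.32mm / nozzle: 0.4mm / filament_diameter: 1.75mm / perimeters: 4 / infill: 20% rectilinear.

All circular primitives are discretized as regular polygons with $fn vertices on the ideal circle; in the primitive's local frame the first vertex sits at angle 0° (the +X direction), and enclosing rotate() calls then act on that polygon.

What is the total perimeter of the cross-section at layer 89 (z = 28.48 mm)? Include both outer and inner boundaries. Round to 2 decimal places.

At z = 28.48 mm: the cylinder does not reach this height (z outside [0, 23.5]); the cube at (13, 6.5) (footprint 14×21.5) is included at this height (perimeter 71.00 mm); the cube at (16, 3.5) (footprint 10×21) is included at this height (perimeter 62.00 mm); the r=4.5 cylinder at (8.5, 5) contributes a regular 12-gon of circumradius 4.5 (perimeter = 2·12·4.500·sin(180°/12) = 27.95 mm); Combining (union): the regions partially overlap (shared area 180.00 mm²), so the edge portions inside another operand are dropped and the merged outline is re-measured after clipping — boundary = 104.95 mm. Overall, the cross-section has 2 separate islands. Total boundary length (outer) = 104.95 mm.

104.95 mm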